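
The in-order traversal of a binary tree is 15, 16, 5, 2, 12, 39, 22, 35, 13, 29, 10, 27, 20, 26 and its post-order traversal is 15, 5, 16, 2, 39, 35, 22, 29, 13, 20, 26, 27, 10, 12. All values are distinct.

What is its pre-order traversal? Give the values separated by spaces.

The last element of post-order is the root; it splits in-order into left and right subtrees.
Root 12: left subtree has 4 nodes {15, 16, 5, 2}, right has 9 {39, 22, 35, 13, 29, 10, 27, 20, 26}.
  Root 2: left subtree has 3 nodes {15, 16, 5}, right has 0 { }.
    Root 16: left subtree has 1 node {15}, right has 1 {5}.
  Root 10: left subtree has 5 nodes {39, 22, 35, 13, 29}, right has 3 {27, 20, 26}.
    Root 13: left subtree has 3 nodes {39, 22, 35}, right has 1 {29}.
      Root 22: left subtree has 1 node {39}, right has 1 {35}.
    Root 27: left subtree has 0 nodes { }, right has 2 {20, 26}.
      Root 26: left subtree has 1 node {20}, right has 0 { }.

12 2 16 15 5 10 13 22 39 35 29 27 26 20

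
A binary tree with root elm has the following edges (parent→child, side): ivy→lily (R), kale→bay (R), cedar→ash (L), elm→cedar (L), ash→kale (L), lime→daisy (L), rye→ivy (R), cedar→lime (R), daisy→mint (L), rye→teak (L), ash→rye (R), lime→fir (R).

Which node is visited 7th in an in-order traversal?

lily

In-order visits the left subtree, then the node, then the right subtree.
At elm: go left to cedar.
  At cedar: go left to ash.
    At ash: go left to kale.
      At kale: no left child.
      Visit kale.
      At kale: go right to bay.
        bay is a leaf — visit bay.
    Visit ash.
    At ash: go right to rye.
      At rye: go left to teak.
        teak is a leaf — visit teak.
      Visit rye.
      At rye: go right to ivy.
        At ivy: no left child.
        Visit ivy.
        At ivy: go right to lily.
          lily is a leaf — visit lily.
  Visit cedar.
  At cedar: go right to lime.
    At lime: go left to daisy.
      At daisy: go left to mint.
        mint is a leaf — visit mint.
      Visit daisy.
      At daisy: no right child.
    Visit lime.
    At lime: go right to fir.
      fir is a leaf — visit fir.
Visit elm.
At elm: no right child.
Full in-order sequence: kale, bay, ash, teak, rye, ivy, lily, cedar, mint, daisy, lime, fir, elm.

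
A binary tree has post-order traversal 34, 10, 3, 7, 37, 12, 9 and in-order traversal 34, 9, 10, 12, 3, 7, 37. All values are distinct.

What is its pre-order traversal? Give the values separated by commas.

9, 34, 12, 10, 37, 7, 3

The last element of post-order is the root; it splits in-order into left and right subtrees.
Root 9: left subtree has 1 node {34}, right has 5 {10, 12, 3, 7, 37}.
  Root 12: left subtree has 1 node {10}, right has 3 {3, 7, 37}.
    Root 37: left subtree has 2 nodes {3, 7}, right has 0 { }.
      Root 7: left subtree has 1 node {3}, right has 0 { }.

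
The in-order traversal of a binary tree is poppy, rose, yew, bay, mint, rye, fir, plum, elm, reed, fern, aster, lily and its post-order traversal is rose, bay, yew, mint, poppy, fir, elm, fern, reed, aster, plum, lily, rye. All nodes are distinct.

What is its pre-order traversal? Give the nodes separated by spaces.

The last element of post-order is the root; it splits in-order into left and right subtrees.
Root rye: left subtree has 5 nodes {poppy, rose, yew, bay, mint}, right has 7 {fir, plum, elm, reed, fern, aster, lily}.
  Root poppy: left subtree has 0 nodes { }, right has 4 {rose, yew, bay, mint}.
    Root mint: left subtree has 3 nodes {rose, yew, bay}, right has 0 { }.
      Root yew: left subtree has 1 node {rose}, right has 1 {bay}.
  Root lily: left subtree has 6 nodes {fir, plum, elm, reed, fern, aster}, right has 0 { }.
    Root plum: left subtree has 1 node {fir}, right has 4 {elm, reed, fern, aster}.
      Root aster: left subtree has 3 nodes {elm, reed, fern}, right has 0 { }.
        Root reed: left subtree has 1 node {elm}, right has 1 {fern}.

rye poppy mint yew rose bay lily plum fir aster reed elm fern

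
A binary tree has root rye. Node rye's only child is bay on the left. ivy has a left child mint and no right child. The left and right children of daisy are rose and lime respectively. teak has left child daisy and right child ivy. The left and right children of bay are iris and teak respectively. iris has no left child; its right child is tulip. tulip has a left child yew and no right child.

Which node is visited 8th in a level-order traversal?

yew

Level-order visits nodes level by level from the root, left to right within each level.
Level 0: rye
Level 1: bay
Level 2: iris, teak
Level 3: tulip, daisy, ivy
Level 4: yew, rose, lime, mint
Full level-order sequence: rye, bay, iris, teak, tulip, daisy, ivy, yew, rose, lime, mint.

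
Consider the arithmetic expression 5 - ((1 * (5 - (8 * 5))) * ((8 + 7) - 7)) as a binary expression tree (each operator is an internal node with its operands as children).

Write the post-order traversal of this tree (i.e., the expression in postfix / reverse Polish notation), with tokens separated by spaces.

Post-order on an expression tree gives postfix notation: for each operator, emit left operand, right operand, then the operator.

5 1 5 8 5 * - * 8 7 + 7 - * -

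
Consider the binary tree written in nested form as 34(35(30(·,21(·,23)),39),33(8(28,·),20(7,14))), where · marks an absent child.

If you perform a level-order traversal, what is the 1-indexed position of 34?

Level-order visits nodes level by level from the root, left to right within each level.
Level 0: 34
Level 1: 35, 33
Level 2: 30, 39, 8, 20
Level 3: 21, 28, 7, 14
Level 4: 23
Full level-order sequence: 34, 35, 33, 30, 39, 8, 20, 21, 28, 7, 14, 23.

1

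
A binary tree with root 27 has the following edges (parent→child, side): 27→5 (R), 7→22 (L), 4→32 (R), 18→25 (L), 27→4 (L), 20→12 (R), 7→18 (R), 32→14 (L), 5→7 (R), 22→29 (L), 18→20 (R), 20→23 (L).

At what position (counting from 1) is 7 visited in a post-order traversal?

Post-order visits the left subtree, then the right subtree, then the node.
At 27: go left to 4.
  At 4: no left child.
  At 4: go right to 32.
    At 32: go left to 14.
      14 is a leaf — visit 14.
    At 32: no right child.
    Visit 32.
  Visit 4.
At 27: go right to 5.
  At 5: no left child.
  At 5: go right to 7.
    At 7: go left to 22.
      At 22: go left to 29.
        29 is a leaf — visit 29.
      At 22: no right child.
      Visit 22.
    At 7: go right to 18.
      At 18: go left to 25.
        25 is a leaf — visit 25.
      At 18: go right to 20.
        At 20: go left to 23.
          23 is a leaf — visit 23.
        At 20: go right to 12.
          12 is a leaf — visit 12.
        Visit 20.
      Visit 18.
    Visit 7.
  Visit 5.
Visit 27.
Full post-order sequence: 14, 32, 4, 29, 22, 25, 23, 12, 20, 18, 7, 5, 27.

11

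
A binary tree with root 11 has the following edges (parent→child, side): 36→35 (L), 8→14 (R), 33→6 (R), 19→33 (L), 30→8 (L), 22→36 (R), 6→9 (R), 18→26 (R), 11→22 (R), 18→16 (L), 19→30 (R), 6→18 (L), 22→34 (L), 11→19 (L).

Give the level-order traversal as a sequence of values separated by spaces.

Level-order visits nodes level by level from the root, left to right within each level.
Level 0: 11
Level 1: 19, 22
Level 2: 33, 30, 34, 36
Level 3: 6, 8, 35
Level 4: 18, 9, 14
Level 5: 16, 26

11 19 22 33 30 34 36 6 8 35 18 9 14 16 26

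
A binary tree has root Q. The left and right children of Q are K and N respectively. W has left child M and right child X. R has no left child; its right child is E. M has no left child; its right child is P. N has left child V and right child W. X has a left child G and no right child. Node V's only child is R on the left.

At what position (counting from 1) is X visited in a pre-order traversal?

Pre-order visits the node, then its left subtree, then its right subtree.
Visit Q.
At Q: go left to K.
  K is a leaf — visit K.
At Q: go right to N.
  Visit N.
  At N: go left to V.
    Visit V.
    At V: go left to R.
      Visit R.
      At R: no left child.
      At R: go right to E.
        E is a leaf — visit E.
    At V: no right child.
  At N: go right to W.
    Visit W.
    At W: go left to M.
      Visit M.
      At M: no left child.
      At M: go right to P.
        P is a leaf — visit P.
    At W: go right to X.
      Visit X.
      At X: go left to G.
        G is a leaf — visit G.
      At X: no right child.
Full pre-order sequence: Q, K, N, V, R, E, W, M, P, X, G.

10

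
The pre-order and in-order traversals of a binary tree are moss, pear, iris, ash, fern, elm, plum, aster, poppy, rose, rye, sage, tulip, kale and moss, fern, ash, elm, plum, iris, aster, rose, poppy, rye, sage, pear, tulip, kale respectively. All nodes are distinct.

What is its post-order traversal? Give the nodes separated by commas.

The first element of pre-order is the root; it splits in-order into left and right subtrees.
Root moss: left subtree has 0 nodes { }, right has 13 {fern, ash, elm, plum, iris, aster, rose, poppy, rye, sage, pear, tulip, kale}.
  Root pear: left subtree has 10 nodes {fern, ash, elm, plum, iris, aster, rose, poppy, rye, sage}, right has 2 {tulip, kale}.
    Root iris: left subtree has 4 nodes {fern, ash, elm, plum}, right has 5 {aster, rose, poppy, rye, sage}.
      Root ash: left subtree has 1 node {fern}, right has 2 {elm, plum}.
        Root elm: left subtree has 0 nodes { }, right has 1 {plum}.
      Root aster: left subtree has 0 nodes { }, right has 4 {rose, poppy, rye, sage}.
        Root poppy: left subtree has 1 node {rose}, right has 2 {rye, sage}.
          Root rye: left subtree has 0 nodes { }, right has 1 {sage}.
    Root tulip: left subtree has 0 nodes { }, right has 1 {kale}.

fern, plum, elm, ash, rose, sage, rye, poppy, aster, iris, kale, tulip, pear, moss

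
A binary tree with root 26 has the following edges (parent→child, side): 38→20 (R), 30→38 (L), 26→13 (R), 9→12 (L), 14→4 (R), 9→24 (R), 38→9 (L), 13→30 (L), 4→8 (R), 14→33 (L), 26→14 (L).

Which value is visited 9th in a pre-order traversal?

Pre-order visits the node, then its left subtree, then its right subtree.
Visit 26.
At 26: go left to 14.
  Visit 14.
  At 14: go left to 33.
    33 is a leaf — visit 33.
  At 14: go right to 4.
    Visit 4.
    At 4: no left child.
    At 4: go right to 8.
      8 is a leaf — visit 8.
At 26: go right to 13.
  Visit 13.
  At 13: go left to 30.
    Visit 30.
    At 30: go left to 38.
      Visit 38.
      At 38: go left to 9.
        Visit 9.
        At 9: go left to 12.
          12 is a leaf — visit 12.
        At 9: go right to 24.
          24 is a leaf — visit 24.
      At 38: go right to 20.
        20 is a leaf — visit 20.
    At 30: no right child.
  At 13: no right child.
Full pre-order sequence: 26, 14, 33, 4, 8, 13, 30, 38, 9, 12, 24, 20.

9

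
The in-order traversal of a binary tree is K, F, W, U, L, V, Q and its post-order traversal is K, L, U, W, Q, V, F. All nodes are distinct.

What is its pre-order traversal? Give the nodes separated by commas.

The last element of post-order is the root; it splits in-order into left and right subtrees.
Root F: left subtree has 1 node {K}, right has 5 {W, U, L, V, Q}.
  Root V: left subtree has 3 nodes {W, U, L}, right has 1 {Q}.
    Root W: left subtree has 0 nodes { }, right has 2 {U, L}.
      Root U: left subtree has 0 nodes { }, right has 1 {L}.

F, K, V, W, U, L, Q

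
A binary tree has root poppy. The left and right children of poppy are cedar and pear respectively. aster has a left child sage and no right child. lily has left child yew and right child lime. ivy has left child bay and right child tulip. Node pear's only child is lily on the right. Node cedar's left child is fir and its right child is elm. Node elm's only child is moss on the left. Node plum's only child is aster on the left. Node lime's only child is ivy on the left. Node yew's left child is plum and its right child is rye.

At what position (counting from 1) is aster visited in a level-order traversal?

Level-order visits nodes level by level from the root, left to right within each level.
Level 0: poppy
Level 1: cedar, pear
Level 2: fir, elm, lily
Level 3: moss, yew, lime
Level 4: plum, rye, ivy
Level 5: aster, bay, tulip
Level 6: sage
Full level-order sequence: poppy, cedar, pear, fir, elm, lily, moss, yew, lime, plum, rye, ivy, aster, bay, tulip, sage.

13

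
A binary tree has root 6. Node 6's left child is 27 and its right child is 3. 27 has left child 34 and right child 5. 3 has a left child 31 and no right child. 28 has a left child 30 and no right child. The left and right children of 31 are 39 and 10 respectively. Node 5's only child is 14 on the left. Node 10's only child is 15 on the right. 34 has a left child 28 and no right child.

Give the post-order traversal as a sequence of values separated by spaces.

30 28 34 14 5 27 39 15 10 31 3 6

Post-order visits the left subtree, then the right subtree, then the node.
At 6: go left to 27.
  At 27: go left to 34.
    At 34: go left to 28.
      At 28: go left to 30.
        30 is a leaf — visit 30.
      At 28: no right child.
      Visit 28.
    At 34: no right child.
    Visit 34.
  At 27: go right to 5.
    At 5: go left to 14.
      14 is a leaf — visit 14.
    At 5: no right child.
    Visit 5.
  Visit 27.
At 6: go right to 3.
  At 3: go left to 31.
    At 31: go left to 39.
      39 is a leaf — visit 39.
    At 31: go right to 10.
      At 10: no left child.
      At 10: go right to 15.
        15 is a leaf — visit 15.
      Visit 10.
    Visit 31.
  At 3: no right child.
  Visit 3.
Visit 6.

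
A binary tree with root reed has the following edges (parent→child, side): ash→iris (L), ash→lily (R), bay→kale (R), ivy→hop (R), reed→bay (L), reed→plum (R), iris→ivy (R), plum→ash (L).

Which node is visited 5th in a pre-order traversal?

Pre-order visits the node, then its left subtree, then its right subtree.
Visit reed.
At reed: go left to bay.
  Visit bay.
  At bay: no left child.
  At bay: go right to kale.
    kale is a leaf — visit kale.
At reed: go right to plum.
  Visit plum.
  At plum: go left to ash.
    Visit ash.
    At ash: go left to iris.
      Visit iris.
      At iris: no left child.
      At iris: go right to ivy.
        Visit ivy.
        At ivy: no left child.
        At ivy: go right to hop.
          hop is a leaf — visit hop.
    At ash: go right to lily.
      lily is a leaf — visit lily.
  At plum: no right child.
Full pre-order sequence: reed, bay, kale, plum, ash, iris, ivy, hop, lily.

ash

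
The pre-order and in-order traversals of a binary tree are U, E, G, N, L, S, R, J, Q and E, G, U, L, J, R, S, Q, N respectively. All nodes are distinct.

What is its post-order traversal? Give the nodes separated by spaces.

The first element of pre-order is the root; it splits in-order into left and right subtrees.
Root U: left subtree has 2 nodes {E, G}, right has 6 {L, J, R, S, Q, N}.
  Root E: left subtree has 0 nodes { }, right has 1 {G}.
  Root N: left subtree has 5 nodes {L, J, R, S, Q}, right has 0 { }.
    Root L: left subtree has 0 nodes { }, right has 4 {J, R, S, Q}.
      Root S: left subtree has 2 nodes {J, R}, right has 1 {Q}.
        Root R: left subtree has 1 node {J}, right has 0 { }.

G E J R Q S L N U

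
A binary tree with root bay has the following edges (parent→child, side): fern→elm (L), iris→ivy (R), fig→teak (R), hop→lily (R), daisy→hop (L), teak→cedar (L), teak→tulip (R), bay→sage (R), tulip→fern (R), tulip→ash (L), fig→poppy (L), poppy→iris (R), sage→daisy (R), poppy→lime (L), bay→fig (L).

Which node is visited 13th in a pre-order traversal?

Pre-order visits the node, then its left subtree, then its right subtree.
Visit bay.
At bay: go left to fig.
  Visit fig.
  At fig: go left to poppy.
    Visit poppy.
    At poppy: go left to lime.
      lime is a leaf — visit lime.
    At poppy: go right to iris.
      Visit iris.
      At iris: no left child.
      At iris: go right to ivy.
        ivy is a leaf — visit ivy.
  At fig: go right to teak.
    Visit teak.
    At teak: go left to cedar.
      cedar is a leaf — visit cedar.
    At teak: go right to tulip.
      Visit tulip.
      At tulip: go left to ash.
        ash is a leaf — visit ash.
      At tulip: go right to fern.
        Visit fern.
        At fern: go left to elm.
          elm is a leaf — visit elm.
        At fern: no right child.
At bay: go right to sage.
  Visit sage.
  At sage: no left child.
  At sage: go right to daisy.
    Visit daisy.
    At daisy: go left to hop.
      Visit hop.
      At hop: no left child.
      At hop: go right to lily.
        lily is a leaf — visit lily.
    At daisy: no right child.
Full pre-order sequence: bay, fig, poppy, lime, iris, ivy, teak, cedar, tulip, ash, fern, elm, sage, daisy, hop, lily.

sage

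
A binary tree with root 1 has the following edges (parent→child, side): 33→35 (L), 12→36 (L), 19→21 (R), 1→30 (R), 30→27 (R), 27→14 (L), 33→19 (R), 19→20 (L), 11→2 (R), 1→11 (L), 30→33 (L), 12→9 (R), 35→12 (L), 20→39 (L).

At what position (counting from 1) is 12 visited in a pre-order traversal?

7

Pre-order visits the node, then its left subtree, then its right subtree.
Visit 1.
At 1: go left to 11.
  Visit 11.
  At 11: no left child.
  At 11: go right to 2.
    2 is a leaf — visit 2.
At 1: go right to 30.
  Visit 30.
  At 30: go left to 33.
    Visit 33.
    At 33: go left to 35.
      Visit 35.
      At 35: go left to 12.
        Visit 12.
        At 12: go left to 36.
          36 is a leaf — visit 36.
        At 12: go right to 9.
          9 is a leaf — visit 9.
      At 35: no right child.
    At 33: go right to 19.
      Visit 19.
      At 19: go left to 20.
        Visit 20.
        At 20: go left to 39.
          39 is a leaf — visit 39.
        At 20: no right child.
      At 19: go right to 21.
        21 is a leaf — visit 21.
  At 30: go right to 27.
    Visit 27.
    At 27: go left to 14.
      14 is a leaf — visit 14.
    At 27: no right child.
Full pre-order sequence: 1, 11, 2, 30, 33, 35, 12, 36, 9, 19, 20, 39, 21, 27, 14.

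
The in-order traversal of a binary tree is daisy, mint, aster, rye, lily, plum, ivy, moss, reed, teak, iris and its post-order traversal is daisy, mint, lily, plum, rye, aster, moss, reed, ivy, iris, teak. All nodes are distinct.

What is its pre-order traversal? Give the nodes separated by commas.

teak, ivy, aster, mint, daisy, rye, plum, lily, reed, moss, iris

The last element of post-order is the root; it splits in-order into left and right subtrees.
Root teak: left subtree has 9 nodes {daisy, mint, aster, rye, lily, plum, ivy, moss, reed}, right has 1 {iris}.
  Root ivy: left subtree has 6 nodes {daisy, mint, aster, rye, lily, plum}, right has 2 {moss, reed}.
    Root aster: left subtree has 2 nodes {daisy, mint}, right has 3 {rye, lily, plum}.
      Root mint: left subtree has 1 node {daisy}, right has 0 { }.
      Root rye: left subtree has 0 nodes { }, right has 2 {lily, plum}.
        Root plum: left subtree has 1 node {lily}, right has 0 { }.
    Root reed: left subtree has 1 node {moss}, right has 0 { }.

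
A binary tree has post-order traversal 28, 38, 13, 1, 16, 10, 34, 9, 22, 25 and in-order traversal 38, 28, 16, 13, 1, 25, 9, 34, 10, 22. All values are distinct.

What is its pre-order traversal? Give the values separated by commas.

The last element of post-order is the root; it splits in-order into left and right subtrees.
Root 25: left subtree has 5 nodes {38, 28, 16, 13, 1}, right has 4 {9, 34, 10, 22}.
  Root 16: left subtree has 2 nodes {38, 28}, right has 2 {13, 1}.
    Root 38: left subtree has 0 nodes { }, right has 1 {28}.
    Root 1: left subtree has 1 node {13}, right has 0 { }.
  Root 22: left subtree has 3 nodes {9, 34, 10}, right has 0 { }.
    Root 9: left subtree has 0 nodes { }, right has 2 {34, 10}.
      Root 34: left subtree has 0 nodes { }, right has 1 {10}.

25, 16, 38, 28, 1, 13, 22, 9, 34, 10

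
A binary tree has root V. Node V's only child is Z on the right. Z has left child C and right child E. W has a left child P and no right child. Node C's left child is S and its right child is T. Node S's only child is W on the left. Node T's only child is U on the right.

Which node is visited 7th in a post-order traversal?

E

Post-order visits the left subtree, then the right subtree, then the node.
At V: no left child.
At V: go right to Z.
  At Z: go left to C.
    At C: go left to S.
      At S: go left to W.
        At W: go left to P.
          P is a leaf — visit P.
        At W: no right child.
        Visit W.
      At S: no right child.
      Visit S.
    At C: go right to T.
      At T: no left child.
      At T: go right to U.
        U is a leaf — visit U.
      Visit T.
    Visit C.
  At Z: go right to E.
    E is a leaf — visit E.
  Visit Z.
Visit V.
Full post-order sequence: P, W, S, U, T, C, E, Z, V.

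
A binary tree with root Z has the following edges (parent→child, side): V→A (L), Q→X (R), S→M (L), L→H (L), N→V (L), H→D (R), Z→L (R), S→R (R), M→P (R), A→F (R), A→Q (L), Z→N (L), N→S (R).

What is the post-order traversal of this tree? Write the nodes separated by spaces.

Post-order visits the left subtree, then the right subtree, then the node.
At Z: go left to N.
  At N: go left to V.
    At V: go left to A.
      At A: go left to Q.
        At Q: no left child.
        At Q: go right to X.
          X is a leaf — visit X.
        Visit Q.
      At A: go right to F.
        F is a leaf — visit F.
      Visit A.
    At V: no right child.
    Visit V.
  At N: go right to S.
    At S: go left to M.
      At M: no left child.
      At M: go right to P.
        P is a leaf — visit P.
      Visit M.
    At S: go right to R.
      R is a leaf — visit R.
    Visit S.
  Visit N.
At Z: go right to L.
  At L: go left to H.
    At H: no left child.
    At H: go right to D.
      D is a leaf — visit D.
    Visit H.
  At L: no right child.
  Visit L.
Visit Z.

X Q F A V P M R S N D H L Z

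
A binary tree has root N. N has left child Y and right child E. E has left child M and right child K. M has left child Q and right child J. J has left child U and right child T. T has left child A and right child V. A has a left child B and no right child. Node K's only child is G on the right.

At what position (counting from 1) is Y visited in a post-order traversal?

1

Post-order visits the left subtree, then the right subtree, then the node.
At N: go left to Y.
  Y is a leaf — visit Y.
At N: go right to E.
  At E: go left to M.
    At M: go left to Q.
      Q is a leaf — visit Q.
    At M: go right to J.
      At J: go left to U.
        U is a leaf — visit U.
      At J: go right to T.
        At T: go left to A.
          At A: go left to B.
            B is a leaf — visit B.
          At A: no right child.
          Visit A.
        At T: go right to V.
          V is a leaf — visit V.
        Visit T.
      Visit J.
    Visit M.
  At E: go right to K.
    At K: no left child.
    At K: go right to G.
      G is a leaf — visit G.
    Visit K.
  Visit E.
Visit N.
Full post-order sequence: Y, Q, U, B, A, V, T, J, M, G, K, E, N.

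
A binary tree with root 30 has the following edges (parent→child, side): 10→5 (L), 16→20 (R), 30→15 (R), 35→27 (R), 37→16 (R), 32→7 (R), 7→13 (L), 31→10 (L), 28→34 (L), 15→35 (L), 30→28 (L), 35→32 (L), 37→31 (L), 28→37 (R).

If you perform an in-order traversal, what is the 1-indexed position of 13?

In-order visits the left subtree, then the node, then the right subtree.
At 30: go left to 28.
  At 28: go left to 34.
    34 is a leaf — visit 34.
  Visit 28.
  At 28: go right to 37.
    At 37: go left to 31.
      At 31: go left to 10.
        At 10: go left to 5.
          5 is a leaf — visit 5.
        Visit 10.
        At 10: no right child.
      Visit 31.
      At 31: no right child.
    Visit 37.
    At 37: go right to 16.
      At 16: no left child.
      Visit 16.
      At 16: go right to 20.
        20 is a leaf — visit 20.
Visit 30.
At 30: go right to 15.
  At 15: go left to 35.
    At 35: go left to 32.
      At 32: no left child.
      Visit 32.
      At 32: go right to 7.
        At 7: go left to 13.
          13 is a leaf — visit 13.
        Visit 7.
        At 7: no right child.
    Visit 35.
    At 35: go right to 27.
      27 is a leaf — visit 27.
  Visit 15.
  At 15: no right child.
Full in-order sequence: 34, 28, 5, 10, 31, 37, 16, 20, 30, 32, 13, 7, 35, 27, 15.

11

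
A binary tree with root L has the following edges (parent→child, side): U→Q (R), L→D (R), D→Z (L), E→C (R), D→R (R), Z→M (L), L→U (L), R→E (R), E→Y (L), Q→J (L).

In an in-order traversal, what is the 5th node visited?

M

In-order visits the left subtree, then the node, then the right subtree.
At L: go left to U.
  At U: no left child.
  Visit U.
  At U: go right to Q.
    At Q: go left to J.
      J is a leaf — visit J.
    Visit Q.
    At Q: no right child.
Visit L.
At L: go right to D.
  At D: go left to Z.
    At Z: go left to M.
      M is a leaf — visit M.
    Visit Z.
    At Z: no right child.
  Visit D.
  At D: go right to R.
    At R: no left child.
    Visit R.
    At R: go right to E.
      At E: go left to Y.
        Y is a leaf — visit Y.
      Visit E.
      At E: go right to C.
        C is a leaf — visit C.
Full in-order sequence: U, J, Q, L, M, Z, D, R, Y, E, C.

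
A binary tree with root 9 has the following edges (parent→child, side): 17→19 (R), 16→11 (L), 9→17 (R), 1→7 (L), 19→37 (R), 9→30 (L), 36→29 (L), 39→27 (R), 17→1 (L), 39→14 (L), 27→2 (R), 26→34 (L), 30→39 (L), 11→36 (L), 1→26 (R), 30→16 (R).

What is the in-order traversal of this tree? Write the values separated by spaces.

In-order visits the left subtree, then the node, then the right subtree.
At 9: go left to 30.
  At 30: go left to 39.
    At 39: go left to 14.
      14 is a leaf — visit 14.
    Visit 39.
    At 39: go right to 27.
      At 27: no left child.
      Visit 27.
      At 27: go right to 2.
        2 is a leaf — visit 2.
  Visit 30.
  At 30: go right to 16.
    At 16: go left to 11.
      At 11: go left to 36.
        At 36: go left to 29.
          29 is a leaf — visit 29.
        Visit 36.
        At 36: no right child.
      Visit 11.
      At 11: no right child.
    Visit 16.
    At 16: no right child.
Visit 9.
At 9: go right to 17.
  At 17: go left to 1.
    At 1: go left to 7.
      7 is a leaf — visit 7.
    Visit 1.
    At 1: go right to 26.
      At 26: go left to 34.
        34 is a leaf — visit 34.
      Visit 26.
      At 26: no right child.
  Visit 17.
  At 17: go right to 19.
    At 19: no left child.
    Visit 19.
    At 19: go right to 37.
      37 is a leaf — visit 37.

14 39 27 2 30 29 36 11 16 9 7 1 34 26 17 19 37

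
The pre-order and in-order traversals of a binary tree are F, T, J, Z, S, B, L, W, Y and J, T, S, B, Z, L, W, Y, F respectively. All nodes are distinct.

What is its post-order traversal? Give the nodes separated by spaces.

J B S Y W L Z T F

The first element of pre-order is the root; it splits in-order into left and right subtrees.
Root F: left subtree has 8 nodes {J, T, S, B, Z, L, W, Y}, right has 0 { }.
  Root T: left subtree has 1 node {J}, right has 6 {S, B, Z, L, W, Y}.
    Root Z: left subtree has 2 nodes {S, B}, right has 3 {L, W, Y}.
      Root S: left subtree has 0 nodes { }, right has 1 {B}.
      Root L: left subtree has 0 nodes { }, right has 2 {W, Y}.
        Root W: left subtree has 0 nodes { }, right has 1 {Y}.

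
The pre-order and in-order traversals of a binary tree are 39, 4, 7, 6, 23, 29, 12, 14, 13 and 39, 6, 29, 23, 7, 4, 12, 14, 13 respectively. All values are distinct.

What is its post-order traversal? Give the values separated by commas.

The first element of pre-order is the root; it splits in-order into left and right subtrees.
Root 39: left subtree has 0 nodes { }, right has 8 {6, 29, 23, 7, 4, 12, 14, 13}.
  Root 4: left subtree has 4 nodes {6, 29, 23, 7}, right has 3 {12, 14, 13}.
    Root 7: left subtree has 3 nodes {6, 29, 23}, right has 0 { }.
      Root 6: left subtree has 0 nodes { }, right has 2 {29, 23}.
        Root 23: left subtree has 1 node {29}, right has 0 { }.
    Root 12: left subtree has 0 nodes { }, right has 2 {14, 13}.
      Root 14: left subtree has 0 nodes { }, right has 1 {13}.

29, 23, 6, 7, 13, 14, 12, 4, 39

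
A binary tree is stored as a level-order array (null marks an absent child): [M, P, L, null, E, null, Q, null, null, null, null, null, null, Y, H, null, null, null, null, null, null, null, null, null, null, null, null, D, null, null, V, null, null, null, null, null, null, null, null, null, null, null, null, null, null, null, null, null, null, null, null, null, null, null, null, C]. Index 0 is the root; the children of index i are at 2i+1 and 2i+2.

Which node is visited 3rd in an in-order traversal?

In-order visits the left subtree, then the node, then the right subtree.
At M: go left to P.
  At P: no left child.
  Visit P.
  At P: go right to E.
    E is a leaf — visit E.
Visit M.
At M: go right to L.
  At L: no left child.
  Visit L.
  At L: go right to Q.
    At Q: go left to Y.
      At Y: go left to D.
        At D: go left to C.
          C is a leaf — visit C.
        Visit D.
        At D: no right child.
      Visit Y.
      At Y: no right child.
    Visit Q.
    At Q: go right to H.
      At H: no left child.
      Visit H.
      At H: go right to V.
        V is a leaf — visit V.
Full in-order sequence: P, E, M, L, C, D, Y, Q, H, V.

M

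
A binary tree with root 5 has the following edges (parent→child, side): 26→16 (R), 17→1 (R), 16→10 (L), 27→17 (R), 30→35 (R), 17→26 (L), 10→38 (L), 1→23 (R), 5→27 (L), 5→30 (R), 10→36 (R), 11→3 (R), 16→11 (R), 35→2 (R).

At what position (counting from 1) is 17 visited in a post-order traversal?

10

Post-order visits the left subtree, then the right subtree, then the node.
At 5: go left to 27.
  At 27: no left child.
  At 27: go right to 17.
    At 17: go left to 26.
      At 26: no left child.
      At 26: go right to 16.
        At 16: go left to 10.
          At 10: go left to 38.
            38 is a leaf — visit 38.
          At 10: go right to 36.
            36 is a leaf — visit 36.
          Visit 10.
        At 16: go right to 11.
          At 11: no left child.
          At 11: go right to 3.
            3 is a leaf — visit 3.
          Visit 11.
        Visit 16.
      Visit 26.
    At 17: go right to 1.
      At 1: no left child.
      At 1: go right to 23.
        23 is a leaf — visit 23.
      Visit 1.
    Visit 17.
  Visit 27.
At 5: go right to 30.
  At 30: no left child.
  At 30: go right to 35.
    At 35: no left child.
    At 35: go right to 2.
      2 is a leaf — visit 2.
    Visit 35.
  Visit 30.
Visit 5.
Full post-order sequence: 38, 36, 10, 3, 11, 16, 26, 23, 1, 17, 27, 2, 35, 30, 5.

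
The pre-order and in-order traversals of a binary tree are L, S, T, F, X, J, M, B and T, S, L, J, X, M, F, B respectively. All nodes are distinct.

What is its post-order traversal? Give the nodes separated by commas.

T, S, J, M, X, B, F, L

The first element of pre-order is the root; it splits in-order into left and right subtrees.
Root L: left subtree has 2 nodes {T, S}, right has 5 {J, X, M, F, B}.
  Root S: left subtree has 1 node {T}, right has 0 { }.
  Root F: left subtree has 3 nodes {J, X, M}, right has 1 {B}.
    Root X: left subtree has 1 node {J}, right has 1 {M}.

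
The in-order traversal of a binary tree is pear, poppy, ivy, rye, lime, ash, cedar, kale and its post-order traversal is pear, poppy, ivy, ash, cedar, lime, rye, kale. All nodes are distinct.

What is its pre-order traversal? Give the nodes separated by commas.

The last element of post-order is the root; it splits in-order into left and right subtrees.
Root kale: left subtree has 7 nodes {pear, poppy, ivy, rye, lime, ash, cedar}, right has 0 { }.
  Root rye: left subtree has 3 nodes {pear, poppy, ivy}, right has 3 {lime, ash, cedar}.
    Root ivy: left subtree has 2 nodes {pear, poppy}, right has 0 { }.
      Root poppy: left subtree has 1 node {pear}, right has 0 { }.
    Root lime: left subtree has 0 nodes { }, right has 2 {ash, cedar}.
      Root cedar: left subtree has 1 node {ash}, right has 0 { }.

kale, rye, ivy, poppy, pear, lime, cedar, ash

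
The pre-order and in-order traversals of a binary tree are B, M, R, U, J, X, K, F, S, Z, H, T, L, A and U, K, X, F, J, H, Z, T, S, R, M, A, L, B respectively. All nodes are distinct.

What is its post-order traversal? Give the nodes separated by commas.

The first element of pre-order is the root; it splits in-order into left and right subtrees.
Root B: left subtree has 13 nodes {U, K, X, F, J, H, Z, T, S, R, M, A, L}, right has 0 { }.
  Root M: left subtree has 10 nodes {U, K, X, F, J, H, Z, T, S, R}, right has 2 {A, L}.
    Root R: left subtree has 9 nodes {U, K, X, F, J, H, Z, T, S}, right has 0 { }.
      Root U: left subtree has 0 nodes { }, right has 8 {K, X, F, J, H, Z, T, S}.
        Root J: left subtree has 3 nodes {K, X, F}, right has 4 {H, Z, T, S}.
          Root X: left subtree has 1 node {K}, right has 1 {F}.
          Root S: left subtree has 3 nodes {H, Z, T}, right has 0 { }.
            Root Z: left subtree has 1 node {H}, right has 1 {T}.
    Root L: left subtree has 1 node {A}, right has 0 { }.

K, F, X, H, T, Z, S, J, U, R, A, L, M, B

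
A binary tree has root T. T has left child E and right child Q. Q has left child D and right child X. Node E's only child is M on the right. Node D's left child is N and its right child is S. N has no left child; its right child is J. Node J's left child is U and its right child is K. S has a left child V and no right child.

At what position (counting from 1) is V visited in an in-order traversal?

9

In-order visits the left subtree, then the node, then the right subtree.
At T: go left to E.
  At E: no left child.
  Visit E.
  At E: go right to M.
    M is a leaf — visit M.
Visit T.
At T: go right to Q.
  At Q: go left to D.
    At D: go left to N.
      At N: no left child.
      Visit N.
      At N: go right to J.
        At J: go left to U.
          U is a leaf — visit U.
        Visit J.
        At J: go right to K.
          K is a leaf — visit K.
    Visit D.
    At D: go right to S.
      At S: go left to V.
        V is a leaf — visit V.
      Visit S.
      At S: no right child.
  Visit Q.
  At Q: go right to X.
    X is a leaf — visit X.
Full in-order sequence: E, M, T, N, U, J, K, D, V, S, Q, X.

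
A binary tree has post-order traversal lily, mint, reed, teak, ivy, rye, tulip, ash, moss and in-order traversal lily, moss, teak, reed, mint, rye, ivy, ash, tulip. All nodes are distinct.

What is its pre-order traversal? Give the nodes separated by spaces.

moss lily ash rye teak reed mint ivy tulip

The last element of post-order is the root; it splits in-order into left and right subtrees.
Root moss: left subtree has 1 node {lily}, right has 7 {teak, reed, mint, rye, ivy, ash, tulip}.
  Root ash: left subtree has 5 nodes {teak, reed, mint, rye, ivy}, right has 1 {tulip}.
    Root rye: left subtree has 3 nodes {teak, reed, mint}, right has 1 {ivy}.
      Root teak: left subtree has 0 nodes { }, right has 2 {reed, mint}.
        Root reed: left subtree has 0 nodes { }, right has 1 {mint}.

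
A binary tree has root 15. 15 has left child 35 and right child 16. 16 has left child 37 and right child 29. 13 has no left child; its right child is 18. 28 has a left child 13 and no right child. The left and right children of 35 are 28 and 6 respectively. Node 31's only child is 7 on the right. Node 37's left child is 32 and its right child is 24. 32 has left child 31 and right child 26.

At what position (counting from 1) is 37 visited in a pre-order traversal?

8

Pre-order visits the node, then its left subtree, then its right subtree.
Visit 15.
At 15: go left to 35.
  Visit 35.
  At 35: go left to 28.
    Visit 28.
    At 28: go left to 13.
      Visit 13.
      At 13: no left child.
      At 13: go right to 18.
        18 is a leaf — visit 18.
    At 28: no right child.
  At 35: go right to 6.
    6 is a leaf — visit 6.
At 15: go right to 16.
  Visit 16.
  At 16: go left to 37.
    Visit 37.
    At 37: go left to 32.
      Visit 32.
      At 32: go left to 31.
        Visit 31.
        At 31: no left child.
        At 31: go right to 7.
          7 is a leaf — visit 7.
      At 32: go right to 26.
        26 is a leaf — visit 26.
    At 37: go right to 24.
      24 is a leaf — visit 24.
  At 16: go right to 29.
    29 is a leaf — visit 29.
Full pre-order sequence: 15, 35, 28, 13, 18, 6, 16, 37, 32, 31, 7, 26, 24, 29.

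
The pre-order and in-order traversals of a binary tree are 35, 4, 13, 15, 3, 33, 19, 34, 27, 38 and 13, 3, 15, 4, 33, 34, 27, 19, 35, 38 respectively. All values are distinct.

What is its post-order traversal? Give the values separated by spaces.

The first element of pre-order is the root; it splits in-order into left and right subtrees.
Root 35: left subtree has 8 nodes {13, 3, 15, 4, 33, 34, 27, 19}, right has 1 {38}.
  Root 4: left subtree has 3 nodes {13, 3, 15}, right has 4 {33, 34, 27, 19}.
    Root 13: left subtree has 0 nodes { }, right has 2 {3, 15}.
      Root 15: left subtree has 1 node {3}, right has 0 { }.
    Root 33: left subtree has 0 nodes { }, right has 3 {34, 27, 19}.
      Root 19: left subtree has 2 nodes {34, 27}, right has 0 { }.
        Root 34: left subtree has 0 nodes { }, right has 1 {27}.

3 15 13 27 34 19 33 4 38 35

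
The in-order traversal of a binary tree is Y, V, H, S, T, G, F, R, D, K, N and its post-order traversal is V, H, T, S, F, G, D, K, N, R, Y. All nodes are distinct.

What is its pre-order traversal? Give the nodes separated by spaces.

The last element of post-order is the root; it splits in-order into left and right subtrees.
Root Y: left subtree has 0 nodes { }, right has 10 {V, H, S, T, G, F, R, D, K, N}.
  Root R: left subtree has 6 nodes {V, H, S, T, G, F}, right has 3 {D, K, N}.
    Root G: left subtree has 4 nodes {V, H, S, T}, right has 1 {F}.
      Root S: left subtree has 2 nodes {V, H}, right has 1 {T}.
        Root H: left subtree has 1 node {V}, right has 0 { }.
    Root N: left subtree has 2 nodes {D, K}, right has 0 { }.
      Root K: left subtree has 1 node {D}, right has 0 { }.

Y R G S H V T F N K D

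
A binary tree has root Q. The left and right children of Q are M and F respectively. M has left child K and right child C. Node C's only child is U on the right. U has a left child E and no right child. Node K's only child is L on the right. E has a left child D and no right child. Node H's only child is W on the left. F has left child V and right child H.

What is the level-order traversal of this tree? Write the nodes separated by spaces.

Q M F K C V H L U W E D

Level-order visits nodes level by level from the root, left to right within each level.
Level 0: Q
Level 1: M, F
Level 2: K, C, V, H
Level 3: L, U, W
Level 4: E
Level 5: D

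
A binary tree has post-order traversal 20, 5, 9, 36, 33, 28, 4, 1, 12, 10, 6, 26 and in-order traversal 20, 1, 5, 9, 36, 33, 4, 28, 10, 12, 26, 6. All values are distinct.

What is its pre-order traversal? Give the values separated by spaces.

The last element of post-order is the root; it splits in-order into left and right subtrees.
Root 26: left subtree has 10 nodes {20, 1, 5, 9, 36, 33, 4, 28, 10, 12}, right has 1 {6}.
  Root 10: left subtree has 8 nodes {20, 1, 5, 9, 36, 33, 4, 28}, right has 1 {12}.
    Root 1: left subtree has 1 node {20}, right has 6 {5, 9, 36, 33, 4, 28}.
      Root 4: left subtree has 4 nodes {5, 9, 36, 33}, right has 1 {28}.
        Root 33: left subtree has 3 nodes {5, 9, 36}, right has 0 { }.
          Root 36: left subtree has 2 nodes {5, 9}, right has 0 { }.
            Root 9: left subtree has 1 node {5}, right has 0 { }.

26 10 1 20 4 33 36 9 5 28 12 6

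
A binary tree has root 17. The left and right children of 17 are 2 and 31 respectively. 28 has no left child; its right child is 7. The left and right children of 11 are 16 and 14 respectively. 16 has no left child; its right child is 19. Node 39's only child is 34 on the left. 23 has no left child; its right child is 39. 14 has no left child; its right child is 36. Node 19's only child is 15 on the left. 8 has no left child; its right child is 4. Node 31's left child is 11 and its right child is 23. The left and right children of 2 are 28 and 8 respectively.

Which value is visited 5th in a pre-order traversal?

8

Pre-order visits the node, then its left subtree, then its right subtree.
Visit 17.
At 17: go left to 2.
  Visit 2.
  At 2: go left to 28.
    Visit 28.
    At 28: no left child.
    At 28: go right to 7.
      7 is a leaf — visit 7.
  At 2: go right to 8.
    Visit 8.
    At 8: no left child.
    At 8: go right to 4.
      4 is a leaf — visit 4.
At 17: go right to 31.
  Visit 31.
  At 31: go left to 11.
    Visit 11.
    At 11: go left to 16.
      Visit 16.
      At 16: no left child.
      At 16: go right to 19.
        Visit 19.
        At 19: go left to 15.
          15 is a leaf — visit 15.
        At 19: no right child.
    At 11: go right to 14.
      Visit 14.
      At 14: no left child.
      At 14: go right to 36.
        36 is a leaf — visit 36.
  At 31: go right to 23.
    Visit 23.
    At 23: no left child.
    At 23: go right to 39.
      Visit 39.
      At 39: go left to 34.
        34 is a leaf — visit 34.
      At 39: no right child.
Full pre-order sequence: 17, 2, 28, 7, 8, 4, 31, 11, 16, 19, 15, 14, 36, 23, 39, 34.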